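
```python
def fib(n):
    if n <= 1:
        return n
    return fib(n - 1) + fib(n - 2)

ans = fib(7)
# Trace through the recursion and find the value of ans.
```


fib(7)
= fib(6) + fib(5)
= (fib(5) + fib(4)) + fib(5)
Computing bottom-up: fib(0)=0, fib(1)=1, fib(2)=1, fib(3)=2, fib(4)=3, fib(5)=5, fib(6)=8, fib(7)=13
= 13


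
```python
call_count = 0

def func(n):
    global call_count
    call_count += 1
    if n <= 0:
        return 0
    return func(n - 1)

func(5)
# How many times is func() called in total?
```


func(5) calls func(4) calls ... calls func(0)
Total calls: 5 + 1 (for base case) = 6


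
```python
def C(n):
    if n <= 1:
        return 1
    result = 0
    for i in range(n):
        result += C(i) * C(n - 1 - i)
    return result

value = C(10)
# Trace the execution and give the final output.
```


C(10)
= sum of C(i) * C(10-1-i) for i in 0..9
First compute sub-values bottom-up:
  C(0) = 1, C(1) = 1
  C(2) = 1*1 + 1*1 = 2
  C(3) = 1*2 + 1*1 + 2*1 = 5
  C(4) = 1*5 + 1*2 + 2*1 + 5*1 = 14
  C(5) = 1*14 + 1*5 + 2*2 + 5*1 + 14*1 = 42
  C(6) = 1*42 + 1*14 + 2*5 + 5*2 + 14*1 + 42*1 = 132
  C(7) = 1*132 + 1*42 + 2*14 + 5*5 + 14*2 + 42*1 + 132*1 = 429
  C(8) = 1*429 + 1*132 + 2*42 + 5*14 + 14*5 + 42*2 + 132*1 + 429*1 = 1430
  C(9) = 1*1430 + 1*429 + 2*132 + 5*42 + 14*14 + 42*5 + 132*2 + 429*1 + 1430*1 = 4862
Now C(10):
  C(0)*C(9) = 1*4862 = 4862
  C(1)*C(8) = 1*1430 = 1430
  C(2)*C(7) = 2*429 = 858
  C(3)*C(6) = 5*132 = 660
  C(4)*C(5) = 14*42 = 588
  C(5)*C(4) = 42*14 = 588
  C(6)*C(3) = 132*5 = 660
  C(7)*C(2) = 429*2 = 858
  C(8)*C(1) = 1430*1 = 1430
  C(9)*C(0) = 4862*1 = 4862
= 4862 + 1430 + 858 + 660 + 588 + 588 + 660 + 858 + 1430 + 4862
= 16796


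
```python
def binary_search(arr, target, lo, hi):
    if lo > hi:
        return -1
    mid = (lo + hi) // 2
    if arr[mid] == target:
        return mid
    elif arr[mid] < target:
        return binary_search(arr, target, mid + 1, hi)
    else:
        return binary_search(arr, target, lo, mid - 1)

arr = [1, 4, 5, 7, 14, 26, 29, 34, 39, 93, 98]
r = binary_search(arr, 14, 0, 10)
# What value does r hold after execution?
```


binary_search(arr, 14, 0, 10)
lo=0, hi=10, mid=5, arr[mid]=26
26 > 14, search left half
lo=0, hi=4, mid=2, arr[mid]=5
5 < 14, search right half
lo=3, hi=4, mid=3, arr[mid]=7
7 < 14, search right half
lo=4, hi=4, mid=4, arr[mid]=14
arr[4] == 14, found at index 4
= 4


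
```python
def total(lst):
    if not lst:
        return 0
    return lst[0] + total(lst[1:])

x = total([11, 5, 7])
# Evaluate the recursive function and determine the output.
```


total([11, 5, 7])
= 11 + total([5, 7])
= 11 + 5 + total([7])
= 11 + 5 + 7 + total([])
= 11 + 5 + 7 + 0
= 23


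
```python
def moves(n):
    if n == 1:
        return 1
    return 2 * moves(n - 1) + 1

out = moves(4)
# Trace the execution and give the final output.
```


moves(4)
= 2 * moves(3) + 1
= 2 * (2 * moves(2) + 1) + 1
= 2 * (2 * (2 * moves(1) + 1) + 1) + 1
Now compute bottom-up:
moves(1) = 1
moves(2) = 2 * 1 + 1 = 3
moves(3) = 2 * 3 + 1 = 7
moves(4) = 2 * 7 + 1 = 15
= 15


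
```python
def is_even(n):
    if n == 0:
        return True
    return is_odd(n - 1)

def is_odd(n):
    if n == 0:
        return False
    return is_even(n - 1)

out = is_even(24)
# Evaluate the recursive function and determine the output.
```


is_even(24)
= is_odd(23)
= is_even(22)
= is_odd(21)
= is_even(20)
= is_odd(19)
= is_even(18)
= is_odd(17)
= is_even(16)
= is_odd(15)
= is_even(14)
= is_odd(13)
= is_even(12)
= is_odd(11)
= is_even(10)
= is_odd(9)
= is_even(8)
= is_odd(7)
= is_even(6)
= is_odd(5)
= is_even(4)
= is_odd(3)
= is_even(2)
= is_odd(1)
= is_even(0)
n == 0: return True
= True


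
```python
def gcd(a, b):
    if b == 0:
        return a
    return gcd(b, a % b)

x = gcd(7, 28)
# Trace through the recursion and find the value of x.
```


gcd(7, 28)
= gcd(28, 7 % 28) = gcd(28, 7)
= gcd(7, 28 % 7) = gcd(7, 0)
b == 0, return a = 7


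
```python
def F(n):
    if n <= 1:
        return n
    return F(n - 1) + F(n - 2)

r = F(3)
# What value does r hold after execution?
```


F(3)
= F(2) + F(1)
Computing bottom-up: F(0)=0, F(1)=1, F(2)=1, F(3)=2
= 2


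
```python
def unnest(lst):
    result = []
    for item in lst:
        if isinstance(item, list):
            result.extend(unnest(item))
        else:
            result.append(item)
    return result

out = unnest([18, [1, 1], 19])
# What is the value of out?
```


unnest([18, [1, 1], 19])
Processing each element:
  18 is not a list -> append 18
  [1, 1] is a list -> unnest recursively -> [1, 1]
  19 is not a list -> append 19
= [18, 1, 1, 19]


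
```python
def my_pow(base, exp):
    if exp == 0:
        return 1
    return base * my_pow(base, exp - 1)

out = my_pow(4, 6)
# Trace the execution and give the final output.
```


my_pow(4, 6)
= 4 * my_pow(4, 5)
= 4 * 4 * my_pow(4, 4)
= 4 * 4 * 4 * my_pow(4, 3)
= 4 * 4 * 4 * 4 * my_pow(4, 2)
= 4 * 4 * 4 * 4 * 4 * my_pow(4, 1)
= 4 * 4 * 4 * 4 * 4 * 4 * my_pow(4, 0)
= 4 * 4 * 4 * 4 * 4 * 4 * 1
= 4096


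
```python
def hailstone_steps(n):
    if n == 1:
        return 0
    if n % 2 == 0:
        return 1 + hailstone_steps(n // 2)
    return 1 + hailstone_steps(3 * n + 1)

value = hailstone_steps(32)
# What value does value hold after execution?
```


hailstone_steps(32)
32 is even -> hailstone_steps(16)
16 is even -> hailstone_steps(8)
8 is even -> hailstone_steps(4)
4 is even -> hailstone_steps(2)
2 is even -> hailstone_steps(1)
Reached 1 after 5 steps
= 5


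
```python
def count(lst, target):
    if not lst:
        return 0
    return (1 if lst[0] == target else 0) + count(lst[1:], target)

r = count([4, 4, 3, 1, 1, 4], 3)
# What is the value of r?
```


count([4, 4, 3, 1, 1, 4], 3)
lst[0]=4 != 3: 0 + count([4, 3, 1, 1, 4], 3)
lst[0]=4 != 3: 0 + count([3, 1, 1, 4], 3)
lst[0]=3 == 3: 1 + count([1, 1, 4], 3)
lst[0]=1 != 3: 0 + count([1, 4], 3)
lst[0]=1 != 3: 0 + count([4], 3)
lst[0]=4 != 3: 0 + count([], 3)
= 1


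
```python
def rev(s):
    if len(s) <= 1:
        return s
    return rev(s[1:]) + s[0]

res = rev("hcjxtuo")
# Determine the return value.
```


rev("hcjxtuo")
= rev("cjxtuo") + "h"
= rev("jxtuo") + "c" + "h"
= rev("xtuo") + "j" + "c" + "h"
= rev("tuo") + "x" + "j" + "c" + "h"
= rev("uo") + "t" + "x" + "j" + "c" + "h"
= rev("o") + "u" + "t" + "x" + "j" + "c" + "h"
= "o" + "u" + "t" + "x" + "j" + "c" + "h"
= "outxjch"


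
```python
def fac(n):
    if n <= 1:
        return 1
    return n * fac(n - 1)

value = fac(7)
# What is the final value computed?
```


fac(7)
= 7 * fac(6)
= 7 * 6 * fac(5)
= 7 * 6 * 5 * fac(4)
= 7 * 6 * 5 * 4 * fac(3)
= 7 * 6 * 5 * 4 * 3 * fac(2)
= 7 * 6 * 5 * 4 * 3 * 2 * fac(1)
= 7 * 6 * 5 * 4 * 3 * 2 * 1
= 5040


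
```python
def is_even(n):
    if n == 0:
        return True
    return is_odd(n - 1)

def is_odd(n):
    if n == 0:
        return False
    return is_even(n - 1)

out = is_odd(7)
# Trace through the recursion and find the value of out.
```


is_odd(7)
= is_even(6)
= is_odd(5)
= is_even(4)
= is_odd(3)
= is_even(2)
= is_odd(1)
= is_even(0)
n == 0: return True
= True


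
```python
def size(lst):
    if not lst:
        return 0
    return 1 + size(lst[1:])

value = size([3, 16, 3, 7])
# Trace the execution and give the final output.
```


size([3, 16, 3, 7])
= 1 + size([16, 3, 7])
= 1 + 1 + size([3, 7])
= 1 + 1 + 1 + size([7])
= 1 + 1 + 1 + 1 + size([])
= 1 + 1 + 1 + 1 + 0
= 4


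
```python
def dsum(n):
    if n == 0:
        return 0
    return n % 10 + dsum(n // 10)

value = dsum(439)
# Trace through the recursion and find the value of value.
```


dsum(439)
= 9 + dsum(43)
= 9 + 3 + dsum(4)
= 9 + 3 + 4 + dsum(0)
= 9 + 3 + 4 + 0
= 16


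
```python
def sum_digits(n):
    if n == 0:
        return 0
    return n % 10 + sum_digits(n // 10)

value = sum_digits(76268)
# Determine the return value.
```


sum_digits(76268)
= 8 + sum_digits(7626)
= 8 + 6 + sum_digits(762)
= 8 + 6 + 2 + sum_digits(76)
= 8 + 6 + 2 + 6 + sum_digits(7)
= 8 + 6 + 2 + 6 + 7 + sum_digits(0)
= 8 + 6 + 2 + 6 + 7 + 0
= 29


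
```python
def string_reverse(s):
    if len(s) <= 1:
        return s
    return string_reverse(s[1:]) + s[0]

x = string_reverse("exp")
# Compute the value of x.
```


string_reverse("exp")
= string_reverse("xp") + "e"
= string_reverse("p") + "x" + "e"
= "p" + "x" + "e"
= "pxe"


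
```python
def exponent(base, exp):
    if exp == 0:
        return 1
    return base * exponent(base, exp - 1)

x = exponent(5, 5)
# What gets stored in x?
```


exponent(5, 5)
= 5 * exponent(5, 4)
= 5 * 5 * exponent(5, 3)
= 5 * 5 * 5 * exponent(5, 2)
= 5 * 5 * 5 * 5 * exponent(5, 1)
= 5 * 5 * 5 * 5 * 5 * exponent(5, 0)
= 5 * 5 * 5 * 5 * 5 * 1
= 3125


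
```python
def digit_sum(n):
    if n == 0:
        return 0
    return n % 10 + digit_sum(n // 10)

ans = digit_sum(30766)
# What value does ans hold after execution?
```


digit_sum(30766)
= 6 + digit_sum(3076)
= 6 + 6 + digit_sum(307)
= 6 + 6 + 7 + digit_sum(30)
= 6 + 6 + 7 + 0 + digit_sum(3)
= 6 + 6 + 7 + 0 + 3 + digit_sum(0)
= 6 + 6 + 7 + 0 + 3 + 0
= 22


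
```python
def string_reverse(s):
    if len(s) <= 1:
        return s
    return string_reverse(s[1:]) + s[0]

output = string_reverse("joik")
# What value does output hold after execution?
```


string_reverse("joik")
= string_reverse("oik") + "j"
= string_reverse("ik") + "o" + "j"
= string_reverse("k") + "i" + "o" + "j"
= "k" + "i" + "o" + "j"
= "kioj"


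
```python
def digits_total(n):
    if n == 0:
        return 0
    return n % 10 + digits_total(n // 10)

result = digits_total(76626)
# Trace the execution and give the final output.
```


digits_total(76626)
= 6 + digits_total(7662)
= 6 + 2 + digits_total(766)
= 6 + 2 + 6 + digits_total(76)
= 6 + 2 + 6 + 6 + digits_total(7)
= 6 + 2 + 6 + 6 + 7 + digits_total(0)
= 6 + 2 + 6 + 6 + 7 + 0
= 27


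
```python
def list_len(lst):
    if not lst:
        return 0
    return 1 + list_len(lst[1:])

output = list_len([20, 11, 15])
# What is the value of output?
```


list_len([20, 11, 15])
= 1 + list_len([11, 15])
= 1 + 1 + list_len([15])
= 1 + 1 + 1 + list_len([])
= 1 + 1 + 1 + 0
= 3


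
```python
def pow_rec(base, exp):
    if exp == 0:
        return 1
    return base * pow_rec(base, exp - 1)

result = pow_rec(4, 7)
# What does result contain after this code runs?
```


pow_rec(4, 7)
= 4 * pow_rec(4, 6)
= 4 * 4 * pow_rec(4, 5)
= 4 * 4 * 4 * pow_rec(4, 4)
= 4 * 4 * 4 * 4 * pow_rec(4, 3)
= 4 * 4 * 4 * 4 * 4 * pow_rec(4, 2)
= 4 * 4 * 4 * 4 * 4 * 4 * pow_rec(4, 1)
= 4 * 4 * 4 * 4 * 4 * 4 * 4 * pow_rec(4, 0)
= 4 * 4 * 4 * 4 * 4 * 4 * 4 * 1
= 16384


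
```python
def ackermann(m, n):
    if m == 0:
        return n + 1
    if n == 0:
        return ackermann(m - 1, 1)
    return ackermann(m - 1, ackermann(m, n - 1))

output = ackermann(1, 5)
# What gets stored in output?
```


ackermann(1, 5)
= ackermann(0, ackermann(1, 4))
First compute ackermann(1, 4) = 6
= ackermann(0, 6)
= 7


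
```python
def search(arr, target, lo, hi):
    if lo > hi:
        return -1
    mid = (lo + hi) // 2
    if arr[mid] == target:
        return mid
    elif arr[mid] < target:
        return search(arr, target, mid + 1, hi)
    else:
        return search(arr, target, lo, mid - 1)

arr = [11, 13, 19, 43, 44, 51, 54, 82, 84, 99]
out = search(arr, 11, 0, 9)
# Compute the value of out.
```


search(arr, 11, 0, 9)
lo=0, hi=9, mid=4, arr[mid]=44
44 > 11, search left half
lo=0, hi=3, mid=1, arr[mid]=13
13 > 11, search left half
lo=0, hi=0, mid=0, arr[mid]=11
arr[0] == 11, found at index 0
= 0


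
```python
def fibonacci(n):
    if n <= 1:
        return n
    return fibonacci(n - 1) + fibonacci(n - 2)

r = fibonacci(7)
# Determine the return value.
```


fibonacci(7)
= fibonacci(6) + fibonacci(5)
= (fibonacci(5) + fibonacci(4)) + fibonacci(5)
Computing bottom-up: fibonacci(0)=0, fibonacci(1)=1, fibonacci(2)=1, fibonacci(3)=2, fibonacci(4)=3, fibonacci(5)=5, fibonacci(6)=8, fibonacci(7)=13
= 13


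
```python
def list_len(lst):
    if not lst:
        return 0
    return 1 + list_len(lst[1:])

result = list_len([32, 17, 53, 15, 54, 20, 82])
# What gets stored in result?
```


list_len([32, 17, 53, 15, 54, 20, 82])
= 1 + list_len([17, 53, 15, 54, 20, 82])
= 1 + 1 + list_len([53, 15, 54, 20, 82])
= 1 + 1 + 1 + list_len([15, 54, 20, 82])
= 1 + 1 + 1 + 1 + list_len([54, 20, 82])
= 1 + 1 + 1 + 1 + 1 + list_len([20, 82])
= 1 + 1 + 1 + 1 + 1 + 1 + list_len([82])
= 1 + 1 + 1 + 1 + 1 + 1 + 1 + list_len([])
= 1 + 1 + 1 + 1 + 1 + 1 + 1 + 0
= 7


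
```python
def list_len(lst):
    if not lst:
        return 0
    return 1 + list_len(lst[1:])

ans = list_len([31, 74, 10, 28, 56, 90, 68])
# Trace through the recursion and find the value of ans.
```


list_len([31, 74, 10, 28, 56, 90, 68])
= 1 + list_len([74, 10, 28, 56, 90, 68])
= 1 + 1 + list_len([10, 28, 56, 90, 68])
= 1 + 1 + 1 + list_len([28, 56, 90, 68])
= 1 + 1 + 1 + 1 + list_len([56, 90, 68])
= 1 + 1 + 1 + 1 + 1 + list_len([90, 68])
= 1 + 1 + 1 + 1 + 1 + 1 + list_len([68])
= 1 + 1 + 1 + 1 + 1 + 1 + 1 + list_len([])
= 1 + 1 + 1 + 1 + 1 + 1 + 1 + 0
= 7


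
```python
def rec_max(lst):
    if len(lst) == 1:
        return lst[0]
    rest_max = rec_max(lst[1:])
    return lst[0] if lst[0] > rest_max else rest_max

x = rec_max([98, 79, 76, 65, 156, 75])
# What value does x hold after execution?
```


rec_max([98, 79, 76, 65, 156, 75])
= compare 98 with rec_max([79, 76, 65, 156, 75])
= compare 79 with rec_max([76, 65, 156, 75])
= compare 76 with rec_max([65, 156, 75])
= compare 65 with rec_max([156, 75])
= compare 156 with rec_max([75])
Base: rec_max([75]) = 75
compare 156 with 75: max = 156
compare 65 with 156: max = 156
compare 76 with 156: max = 156
compare 79 with 156: max = 156
compare 98 with 156: max = 156
= 156


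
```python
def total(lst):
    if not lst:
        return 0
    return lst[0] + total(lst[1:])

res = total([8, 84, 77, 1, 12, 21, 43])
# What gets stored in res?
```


total([8, 84, 77, 1, 12, 21, 43])
= 8 + total([84, 77, 1, 12, 21, 43])
= 8 + 84 + total([77, 1, 12, 21, 43])
= 8 + 84 + 77 + total([1, 12, 21, 43])
= 8 + 84 + 77 + 1 + total([12, 21, 43])
= 8 + 84 + 77 + 1 + 12 + total([21, 43])
= 8 + 84 + 77 + 1 + 12 + 21 + total([43])
= 8 + 84 + 77 + 1 + 12 + 21 + 43 + total([])
= 8 + 84 + 77 + 1 + 12 + 21 + 43 + 0
= 246


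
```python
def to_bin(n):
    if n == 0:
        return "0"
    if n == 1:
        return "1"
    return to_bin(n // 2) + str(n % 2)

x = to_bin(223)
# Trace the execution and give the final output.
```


to_bin(223)
= to_bin(111) + "1"
= to_bin(55) + "1" + "1"
= to_bin(27) + "1" + "1" + "1"
= to_bin(13) + "1" + "1" + "1" + "1"
= to_bin(6) + "1" + "1" + "1" + "1" + "1"
= to_bin(3) + "0" + "1" + "1" + "1" + "1" + "1"
= to_bin(1) + "1" + "0" + "1" + "1" + "1" + "1" + "1"
= "1" + "1" + "0" + "1" + "1" + "1" + "1" + "1"
= "11011111"


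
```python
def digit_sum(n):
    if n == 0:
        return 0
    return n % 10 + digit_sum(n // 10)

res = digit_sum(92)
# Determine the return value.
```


digit_sum(92)
= 2 + digit_sum(9)
= 2 + 9 + digit_sum(0)
= 2 + 9 + 0
= 11


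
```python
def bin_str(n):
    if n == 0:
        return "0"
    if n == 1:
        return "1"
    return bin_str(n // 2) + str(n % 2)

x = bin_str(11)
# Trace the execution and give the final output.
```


bin_str(11)
= bin_str(5) + "1"
= bin_str(2) + "1" + "1"
= bin_str(1) + "0" + "1" + "1"
= "1" + "0" + "1" + "1"
= "1011"


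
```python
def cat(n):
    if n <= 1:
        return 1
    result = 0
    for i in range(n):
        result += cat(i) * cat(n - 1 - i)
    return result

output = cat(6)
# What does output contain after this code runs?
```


cat(6)
= sum of cat(i) * cat(6-1-i) for i in 0..5
First compute sub-values bottom-up:
  cat(0) = 1, cat(1) = 1
  cat(2) = 1*1 + 1*1 = 2
  cat(3) = 1*2 + 1*1 + 2*1 = 5
  cat(4) = 1*5 + 1*2 + 2*1 + 5*1 = 14
  cat(5) = 1*14 + 1*5 + 2*2 + 5*1 + 14*1 = 42
Now cat(6):
  cat(0)*cat(5) = 1*42 = 42
  cat(1)*cat(4) = 1*14 = 14
  cat(2)*cat(3) = 2*5 = 10
  cat(3)*cat(2) = 5*2 = 10
  cat(4)*cat(1) = 14*1 = 14
  cat(5)*cat(0) = 42*1 = 42
= 42 + 14 + 10 + 10 + 14 + 42
= 132


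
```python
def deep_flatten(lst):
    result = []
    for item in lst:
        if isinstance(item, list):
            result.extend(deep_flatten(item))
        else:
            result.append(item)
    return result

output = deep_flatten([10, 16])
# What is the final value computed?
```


deep_flatten([10, 16])
Processing each element:
  10 is not a list -> append 10
  16 is not a list -> append 16
= [10, 16]


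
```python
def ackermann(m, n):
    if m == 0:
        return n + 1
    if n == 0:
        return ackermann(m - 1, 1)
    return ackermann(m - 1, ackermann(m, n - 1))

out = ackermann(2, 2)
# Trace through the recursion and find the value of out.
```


ackermann(2, 2)
= ackermann(1, ackermann(2, 1))
First compute ackermann(2, 1) = 5
= ackermann(1, 5)
= 7


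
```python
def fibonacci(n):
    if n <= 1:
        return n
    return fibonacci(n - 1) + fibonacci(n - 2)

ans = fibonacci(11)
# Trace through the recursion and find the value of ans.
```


fibonacci(11)
= fibonacci(10) + fibonacci(9)
= (fibonacci(9) + fibonacci(8)) + fibonacci(9)
Computing bottom-up: fibonacci(0)=0, fibonacci(1)=1, fibonacci(2)=1, fibonacci(3)=2, fibonacci(4)=3, fibonacci(5)=5, fibonacci(6)=8, fibonacci(7)=13, fibonacci(8)=21, fibonacci(9)=34, fibonacci(10)=55, fibonacci(11)=89
= 89


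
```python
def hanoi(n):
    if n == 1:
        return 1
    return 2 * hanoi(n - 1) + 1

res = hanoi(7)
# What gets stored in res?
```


hanoi(7)
= 2 * hanoi(6) + 1
= 2 * (2 * hanoi(5) + 1) + 1
= 2 * (2 * (2 * hanoi(4) + 1) + 1) + 1
= 2 * (2 * (2 * (2 * hanoi(3) + 1) + 1) + 1) + 1
= 2 * (2 * (2 * (2 * (2 * hanoi(2) + 1) + 1) + 1) + 1) + 1
= 2 * (2 * (2 * (2 * (2 * (2 * hanoi(1) + 1) + 1) + 1) + 1) + 1) + 1
Now compute bottom-up:
hanoi(1) = 1
hanoi(2) = 2 * 1 + 1 = 3
hanoi(3) = 2 * 3 + 1 = 7
hanoi(4) = 2 * 7 + 1 = 15
hanoi(5) = 2 * 15 + 1 = 31
hanoi(6) = 2 * 31 + 1 = 63
hanoi(7) = 2 * 63 + 1 = 127
= 127


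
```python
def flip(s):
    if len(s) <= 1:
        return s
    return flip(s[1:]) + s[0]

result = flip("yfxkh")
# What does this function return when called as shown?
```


flip("yfxkh")
= flip("fxkh") + "y"
= flip("xkh") + "f" + "y"
= flip("kh") + "x" + "f" + "y"
= flip("h") + "k" + "x" + "f" + "y"
= "h" + "k" + "x" + "f" + "y"
= "hkxfy"


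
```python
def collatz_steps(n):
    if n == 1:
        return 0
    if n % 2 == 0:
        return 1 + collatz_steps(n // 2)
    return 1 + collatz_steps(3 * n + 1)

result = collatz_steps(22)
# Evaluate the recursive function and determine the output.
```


collatz_steps(22)
22 is even -> collatz_steps(11)
11 is odd -> 3*11+1 = 34 -> collatz_steps(34)
34 is even -> collatz_steps(17)
17 is odd -> 3*17+1 = 52 -> collatz_steps(52)
52 is even -> collatz_steps(26)
26 is even -> collatz_steps(13)
13 is odd -> 3*13+1 = 40 -> collatz_steps(40)
40 is even -> collatz_steps(20)
20 is even -> collatz_steps(10)
10 is even -> collatz_steps(5)
5 is odd -> 3*5+1 = 16 -> collatz_steps(16)
16 is even -> collatz_steps(8)
8 is even -> collatz_steps(4)
4 is even -> collatz_steps(2)
2 is even -> collatz_steps(1)
Reached 1 after 15 steps
= 15


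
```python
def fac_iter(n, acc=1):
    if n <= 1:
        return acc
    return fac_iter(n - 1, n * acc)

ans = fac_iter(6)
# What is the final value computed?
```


fac_iter(6, 1)
= fac_iter(5, 6 * 1) = fac_iter(5, 6)
= fac_iter(4, 5 * 6) = fac_iter(4, 30)
= fac_iter(3, 4 * 30) = fac_iter(3, 120)
= fac_iter(2, 3 * 120) = fac_iter(2, 360)
= fac_iter(1, 2 * 360) = fac_iter(1, 720)
n <= 1, return acc = 720


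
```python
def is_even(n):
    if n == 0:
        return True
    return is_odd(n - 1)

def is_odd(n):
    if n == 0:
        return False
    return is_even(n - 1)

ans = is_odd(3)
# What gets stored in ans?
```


is_odd(3)
= is_even(2)
= is_odd(1)
= is_even(0)
n == 0: return True
= True


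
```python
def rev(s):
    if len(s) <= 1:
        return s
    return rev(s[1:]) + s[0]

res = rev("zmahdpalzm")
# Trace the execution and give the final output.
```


rev("zmahdpalzm")
= rev("mahdpalzm") + "z"
= rev("ahdpalzm") + "m" + "z"
= rev("hdpalzm") + "a" + "m" + "z"
= rev("dpalzm") + "h" + "a" + "m" + "z"
= rev("palzm") + "d" + "h" + "a" + "m" + "z"
= rev("alzm") + "p" + "d" + "h" + "a" + "m" + "z"
= rev("lzm") + "a" + "p" + "d" + "h" + "a" + "m" + "z"
= rev("zm") + "l" + "a" + "p" + "d" + "h" + "a" + "m" + "z"
= rev("m") + "z" + "l" + "a" + "p" + "d" + "h" + "a" + "m" + "z"
= "m" + "z" + "l" + "a" + "p" + "d" + "h" + "a" + "m" + "z"
= "mzlapdhamz"


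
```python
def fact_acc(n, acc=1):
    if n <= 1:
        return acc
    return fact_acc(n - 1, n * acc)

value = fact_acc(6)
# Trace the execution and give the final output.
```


fact_acc(6, 1)
= fact_acc(5, 6 * 1) = fact_acc(5, 6)
= fact_acc(4, 5 * 6) = fact_acc(4, 30)
= fact_acc(3, 4 * 30) = fact_acc(3, 120)
= fact_acc(2, 3 * 120) = fact_acc(2, 360)
= fact_acc(1, 2 * 360) = fact_acc(1, 720)
n <= 1, return acc = 720


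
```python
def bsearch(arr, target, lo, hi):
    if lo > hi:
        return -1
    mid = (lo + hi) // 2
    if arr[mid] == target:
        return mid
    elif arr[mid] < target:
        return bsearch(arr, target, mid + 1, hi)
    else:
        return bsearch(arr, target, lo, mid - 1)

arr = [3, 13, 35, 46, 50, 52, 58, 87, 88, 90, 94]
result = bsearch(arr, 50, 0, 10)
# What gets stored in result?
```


bsearch(arr, 50, 0, 10)
lo=0, hi=10, mid=5, arr[mid]=52
52 > 50, search left half
lo=0, hi=4, mid=2, arr[mid]=35
35 < 50, search right half
lo=3, hi=4, mid=3, arr[mid]=46
46 < 50, search right half
lo=4, hi=4, mid=4, arr[mid]=50
arr[4] == 50, found at index 4
= 4


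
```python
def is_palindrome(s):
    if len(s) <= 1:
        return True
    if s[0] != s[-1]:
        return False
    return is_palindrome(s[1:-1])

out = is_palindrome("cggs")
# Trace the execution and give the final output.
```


is_palindrome("cggs")
"cggs": s[0]='c' != s[-1]='s' -> False
= False


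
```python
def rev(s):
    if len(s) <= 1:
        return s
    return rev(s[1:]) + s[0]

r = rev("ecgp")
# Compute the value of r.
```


rev("ecgp")
= rev("cgp") + "e"
= rev("gp") + "c" + "e"
= rev("p") + "g" + "c" + "e"
= "p" + "g" + "c" + "e"
= "pgce"


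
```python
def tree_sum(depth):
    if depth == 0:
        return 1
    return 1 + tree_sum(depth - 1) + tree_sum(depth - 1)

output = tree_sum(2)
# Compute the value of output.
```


tree_sum(2)
= 1 + tree_sum(1) + tree_sum(1)
= 1 + 2 * tree_sum(1)
tree_sum(k) = 2^(k+1) - 1
tree_sum(0) = 1
tree_sum(1) = 3
tree_sum(2) = 7
tree_sum(2) = 2^3 - 1 = 7


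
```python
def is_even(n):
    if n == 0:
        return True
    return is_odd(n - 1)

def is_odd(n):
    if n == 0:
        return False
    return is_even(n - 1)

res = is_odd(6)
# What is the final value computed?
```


is_odd(6)
= is_even(5)
= is_odd(4)
= is_even(3)
= is_odd(2)
= is_even(1)
= is_odd(0)
n == 0: return False
= False


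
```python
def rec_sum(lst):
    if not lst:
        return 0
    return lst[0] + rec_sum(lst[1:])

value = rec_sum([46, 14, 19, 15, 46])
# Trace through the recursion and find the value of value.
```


rec_sum([46, 14, 19, 15, 46])
= 46 + rec_sum([14, 19, 15, 46])
= 46 + 14 + rec_sum([19, 15, 46])
= 46 + 14 + 19 + rec_sum([15, 46])
= 46 + 14 + 19 + 15 + rec_sum([46])
= 46 + 14 + 19 + 15 + 46 + rec_sum([])
= 46 + 14 + 19 + 15 + 46 + 0
= 140


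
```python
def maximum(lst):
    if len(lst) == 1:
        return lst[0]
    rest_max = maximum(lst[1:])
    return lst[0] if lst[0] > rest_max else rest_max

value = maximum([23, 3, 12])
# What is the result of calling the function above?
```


maximum([23, 3, 12])
= compare 23 with maximum([3, 12])
= compare 3 with maximum([12])
Base: maximum([12]) = 12
compare 3 with 12: max = 12
compare 23 with 12: max = 23
= 23


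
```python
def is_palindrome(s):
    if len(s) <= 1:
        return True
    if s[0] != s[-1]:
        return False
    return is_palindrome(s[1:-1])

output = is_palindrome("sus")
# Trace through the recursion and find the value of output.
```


is_palindrome("sus")
"sus": s[0]='s' == s[-1]='s' -> is_palindrome("u")
"u": len <= 1 -> True
= True


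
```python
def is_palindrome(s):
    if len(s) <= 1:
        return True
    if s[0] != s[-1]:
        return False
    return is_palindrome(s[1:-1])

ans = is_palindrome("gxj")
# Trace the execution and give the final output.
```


is_palindrome("gxj")
"gxj": s[0]='g' != s[-1]='j' -> False
= False


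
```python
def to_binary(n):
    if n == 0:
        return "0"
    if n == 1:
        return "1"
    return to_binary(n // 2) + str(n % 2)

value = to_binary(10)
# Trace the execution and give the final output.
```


to_binary(10)
= to_binary(5) + "0"
= to_binary(2) + "1" + "0"
= to_binary(1) + "0" + "1" + "0"
= "1" + "0" + "1" + "0"
= "1010"


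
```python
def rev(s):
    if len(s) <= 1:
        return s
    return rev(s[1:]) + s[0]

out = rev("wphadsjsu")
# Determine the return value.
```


rev("wphadsjsu")
= rev("phadsjsu") + "w"
= rev("hadsjsu") + "p" + "w"
= rev("adsjsu") + "h" + "p" + "w"
= rev("dsjsu") + "a" + "h" + "p" + "w"
= rev("sjsu") + "d" + "a" + "h" + "p" + "w"
= rev("jsu") + "s" + "d" + "a" + "h" + "p" + "w"
= rev("su") + "j" + "s" + "d" + "a" + "h" + "p" + "w"
= rev("u") + "s" + "j" + "s" + "d" + "a" + "h" + "p" + "w"
= "u" + "s" + "j" + "s" + "d" + "a" + "h" + "p" + "w"
= "usjsdahpw"


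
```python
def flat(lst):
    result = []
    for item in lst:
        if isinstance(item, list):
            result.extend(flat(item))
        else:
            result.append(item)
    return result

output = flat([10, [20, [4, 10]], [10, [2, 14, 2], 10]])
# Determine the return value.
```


flat([10, [20, [4, 10]], [10, [2, 14, 2], 10]])
Processing each element:
  10 is not a list -> append 10
  [20, [4, 10]] is a list -> flat recursively -> [20, 4, 10]
  [10, [2, 14, 2], 10] is a list -> flat recursively -> [10, 2, 14, 2, 10]
= [10, 20, 4, 10, 10, 2, 14, 2, 10]


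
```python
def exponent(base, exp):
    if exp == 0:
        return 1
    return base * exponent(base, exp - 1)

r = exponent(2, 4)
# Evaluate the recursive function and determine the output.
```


exponent(2, 4)
= 2 * exponent(2, 3)
= 2 * 2 * exponent(2, 2)
= 2 * 2 * 2 * exponent(2, 1)
= 2 * 2 * 2 * 2 * exponent(2, 0)
= 2 * 2 * 2 * 2 * 1
= 16


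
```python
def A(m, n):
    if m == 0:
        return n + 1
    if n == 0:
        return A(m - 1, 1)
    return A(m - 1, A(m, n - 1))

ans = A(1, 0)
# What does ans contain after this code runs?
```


A(1, 0)
n == 0: return A(0, 1)
= A(0, 1) = 2
= 2


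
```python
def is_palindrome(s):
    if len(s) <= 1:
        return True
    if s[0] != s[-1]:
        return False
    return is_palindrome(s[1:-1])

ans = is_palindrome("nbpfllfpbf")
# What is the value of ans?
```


is_palindrome("nbpfllfpbf")
"nbpfllfpbf": s[0]='n' != s[-1]='f' -> False
= False


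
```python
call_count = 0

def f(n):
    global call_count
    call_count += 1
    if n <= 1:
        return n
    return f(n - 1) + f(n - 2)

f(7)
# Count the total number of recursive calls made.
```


f(7) calls f(6) and f(5); each non-base call branches into two more.
Let C(k) = total number of calls made by f(k), including the call to f(k) itself.
Base cases: C(0) = 1, C(1) = 1
Recurrence: C(k) = 1 + C(k-1) + C(k-2)
  C(2) = 1 + C(1) + C(0) = 1 + 1 + 1 = 3
  C(3) = 1 + C(2) + C(1) = 1 + 3 + 1 = 5
  C(4) = 1 + C(3) + C(2) = 1 + 5 + 3 = 9
  C(5) = 1 + C(4) + C(3) = 1 + 9 + 5 = 15
  C(6) = 1 + C(5) + C(4) = 1 + 15 + 9 = 25
  C(7) = 1 + C(6) + C(5) = 1 + 25 + 15 = 41
Total calls = C(7) = 41


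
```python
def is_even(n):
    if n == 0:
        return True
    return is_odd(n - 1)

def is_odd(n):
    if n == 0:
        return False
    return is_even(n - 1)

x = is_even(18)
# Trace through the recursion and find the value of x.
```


is_even(18)
= is_odd(17)
= is_even(16)
= is_odd(15)
= is_even(14)
= is_odd(13)
= is_even(12)
= is_odd(11)
= is_even(10)
= is_odd(9)
= is_even(8)
= is_odd(7)
= is_even(6)
= is_odd(5)
= is_even(4)
= is_odd(3)
= is_even(2)
= is_odd(1)
= is_even(0)
n == 0: return True
= True


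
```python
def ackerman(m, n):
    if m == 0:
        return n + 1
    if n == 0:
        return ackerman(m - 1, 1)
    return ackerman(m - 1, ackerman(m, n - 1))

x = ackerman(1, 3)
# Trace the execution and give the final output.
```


ackerman(1, 3)
= ackerman(0, ackerman(1, 2))
First compute ackerman(1, 2) = 4
= ackerman(0, 4)
= 5


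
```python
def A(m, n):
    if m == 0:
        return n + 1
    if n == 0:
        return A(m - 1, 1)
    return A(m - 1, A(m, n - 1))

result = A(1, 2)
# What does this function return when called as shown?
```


A(1, 2)
= A(0, A(1, 1))
First compute A(1, 1) = 3
= A(0, 3)
= 4


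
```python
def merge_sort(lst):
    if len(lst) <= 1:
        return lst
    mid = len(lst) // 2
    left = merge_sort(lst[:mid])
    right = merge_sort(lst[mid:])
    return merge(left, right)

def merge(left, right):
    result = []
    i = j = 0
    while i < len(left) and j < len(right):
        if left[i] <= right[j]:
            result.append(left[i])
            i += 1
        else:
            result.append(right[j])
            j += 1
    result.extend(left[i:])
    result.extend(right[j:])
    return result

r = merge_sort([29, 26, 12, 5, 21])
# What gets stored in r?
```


merge_sort([29, 26, 12, 5, 21])
Split into [29, 26] and [12, 5, 21]
Left sorted: [26, 29]
Right sorted: [5, 12, 21]
Merge [26, 29] and [5, 12, 21]
= [5, 12, 21, 26, 29]


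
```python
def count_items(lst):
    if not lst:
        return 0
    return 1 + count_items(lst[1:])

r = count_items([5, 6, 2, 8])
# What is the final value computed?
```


count_items([5, 6, 2, 8])
= 1 + count_items([6, 2, 8])
= 1 + 1 + count_items([2, 8])
= 1 + 1 + 1 + count_items([8])
= 1 + 1 + 1 + 1 + count_items([])
= 1 + 1 + 1 + 1 + 0
= 4


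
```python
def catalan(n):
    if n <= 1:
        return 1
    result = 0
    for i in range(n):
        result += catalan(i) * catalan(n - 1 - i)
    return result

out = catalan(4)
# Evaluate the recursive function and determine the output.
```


catalan(4)
= sum of catalan(i) * catalan(4-1-i) for i in 0..3
First compute sub-values bottom-up:
  catalan(0) = 1, catalan(1) = 1
  catalan(2) = 1*1 + 1*1 = 2
  catalan(3) = 1*2 + 1*1 + 2*1 = 5
Now catalan(4):
  catalan(0)*catalan(3) = 1*5 = 5
  catalan(1)*catalan(2) = 1*2 = 2
  catalan(2)*catalan(1) = 2*1 = 2
  catalan(3)*catalan(0) = 5*1 = 5
= 5 + 2 + 2 + 5
= 14


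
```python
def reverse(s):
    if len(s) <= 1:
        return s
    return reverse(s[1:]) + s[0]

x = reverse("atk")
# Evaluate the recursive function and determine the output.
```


reverse("atk")
= reverse("tk") + "a"
= reverse("k") + "t" + "a"
= "k" + "t" + "a"
= "kta"


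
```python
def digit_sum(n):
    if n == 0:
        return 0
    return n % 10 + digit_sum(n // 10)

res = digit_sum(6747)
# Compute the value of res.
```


digit_sum(6747)
= 7 + digit_sum(674)
= 7 + 4 + digit_sum(67)
= 7 + 4 + 7 + digit_sum(6)
= 7 + 4 + 7 + 6 + digit_sum(0)
= 7 + 4 + 7 + 6 + 0
= 24


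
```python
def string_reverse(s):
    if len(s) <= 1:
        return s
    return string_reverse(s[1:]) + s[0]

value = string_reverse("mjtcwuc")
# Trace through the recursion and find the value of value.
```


string_reverse("mjtcwuc")
= string_reverse("jtcwuc") + "m"
= string_reverse("tcwuc") + "j" + "m"
= string_reverse("cwuc") + "t" + "j" + "m"
= string_reverse("wuc") + "c" + "t" + "j" + "m"
= string_reverse("uc") + "w" + "c" + "t" + "j" + "m"
= string_reverse("c") + "u" + "w" + "c" + "t" + "j" + "m"
= "c" + "u" + "w" + "c" + "t" + "j" + "m"
= "cuwctjm"


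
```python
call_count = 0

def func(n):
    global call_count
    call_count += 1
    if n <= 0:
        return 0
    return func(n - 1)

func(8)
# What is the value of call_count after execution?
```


func(8) calls func(7) calls ... calls func(0)
Total calls: 8 + 1 (for base case) = 9


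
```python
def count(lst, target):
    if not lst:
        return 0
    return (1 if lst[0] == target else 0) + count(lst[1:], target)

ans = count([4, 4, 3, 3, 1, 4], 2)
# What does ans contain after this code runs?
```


count([4, 4, 3, 3, 1, 4], 2)
lst[0]=4 != 2: 0 + count([4, 3, 3, 1, 4], 2)
lst[0]=4 != 2: 0 + count([3, 3, 1, 4], 2)
lst[0]=3 != 2: 0 + count([3, 1, 4], 2)
lst[0]=3 != 2: 0 + count([1, 4], 2)
lst[0]=1 != 2: 0 + count([4], 2)
lst[0]=4 != 2: 0 + count([], 2)
= 0


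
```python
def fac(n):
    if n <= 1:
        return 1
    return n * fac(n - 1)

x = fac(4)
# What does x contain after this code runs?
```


fac(4)
= 4 * fac(3)
= 4 * 3 * fac(2)
= 4 * 3 * 2 * fac(1)
= 4 * 3 * 2 * 1
= 24


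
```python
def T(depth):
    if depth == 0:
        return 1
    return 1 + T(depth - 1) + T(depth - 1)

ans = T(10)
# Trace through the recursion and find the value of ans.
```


T(10)
= 1 + T(9) + T(9)
= 1 + 2 * T(9)
T(k) = 2^(k+1) - 1
T(0) = 1
T(1) = 3
T(2) = 7
T(3) = 15
T(4) = 31
T(10) = 2^11 - 1 = 2047


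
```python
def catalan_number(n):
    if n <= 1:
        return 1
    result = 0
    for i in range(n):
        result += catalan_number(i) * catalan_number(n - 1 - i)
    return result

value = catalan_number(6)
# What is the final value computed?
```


catalan_number(6)
= sum of catalan_number(i) * catalan_number(6-1-i) for i in 0..5
First compute sub-values bottom-up:
  catalan_number(0) = 1, catalan_number(1) = 1
  catalan_number(2) = 1*1 + 1*1 = 2
  catalan_number(3) = 1*2 + 1*1 + 2*1 = 5
  catalan_number(4) = 1*5 + 1*2 + 2*1 + 5*1 = 14
  catalan_number(5) = 1*14 + 1*5 + 2*2 + 5*1 + 14*1 = 42
Now catalan_number(6):
  catalan_number(0)*catalan_number(5) = 1*42 = 42
  catalan_number(1)*catalan_number(4) = 1*14 = 14
  catalan_number(2)*catalan_number(3) = 2*5 = 10
  catalan_number(3)*catalan_number(2) = 5*2 = 10
  catalan_number(4)*catalan_number(1) = 14*1 = 14
  catalan_number(5)*catalan_number(0) = 42*1 = 42
= 42 + 14 + 10 + 10 + 14 + 42
= 132


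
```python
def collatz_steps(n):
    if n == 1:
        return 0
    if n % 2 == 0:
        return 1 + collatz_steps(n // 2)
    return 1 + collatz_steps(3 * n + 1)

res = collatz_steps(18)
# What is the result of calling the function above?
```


collatz_steps(18)
18 is even -> collatz_steps(9)
9 is odd -> 3*9+1 = 28 -> collatz_steps(28)
28 is even -> collatz_steps(14)
14 is even -> collatz_steps(7)
7 is odd -> 3*7+1 = 22 -> collatz_steps(22)
22 is even -> collatz_steps(11)
11 is odd -> 3*11+1 = 34 -> collatz_steps(34)
34 is even -> collatz_steps(17)
17 is odd -> 3*17+1 = 52 -> collatz_steps(52)
52 is even -> collatz_steps(26)
26 is even -> collatz_steps(13)
13 is odd -> 3*13+1 = 40 -> collatz_steps(40)
40 is even -> collatz_steps(20)
20 is even -> collatz_steps(10)
10 is even -> collatz_steps(5)
5 is odd -> 3*5+1 = 16 -> collatz_steps(16)
16 is even -> collatz_steps(8)
8 is even -> collatz_steps(4)
4 is even -> collatz_steps(2)
2 is even -> collatz_steps(1)
Reached 1 after 20 steps
= 20


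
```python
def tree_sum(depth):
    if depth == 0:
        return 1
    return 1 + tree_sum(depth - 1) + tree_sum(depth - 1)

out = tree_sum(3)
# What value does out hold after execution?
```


tree_sum(3)
= 1 + tree_sum(2) + tree_sum(2)
= 1 + 2 * tree_sum(2)
tree_sum(k) = 2^(k+1) - 1
tree_sum(0) = 1
tree_sum(1) = 3
tree_sum(2) = 7
tree_sum(3) = 15
tree_sum(3) = 2^4 - 1 = 15


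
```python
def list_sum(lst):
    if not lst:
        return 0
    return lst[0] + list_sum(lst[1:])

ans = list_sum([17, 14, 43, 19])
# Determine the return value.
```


list_sum([17, 14, 43, 19])
= 17 + list_sum([14, 43, 19])
= 17 + 14 + list_sum([43, 19])
= 17 + 14 + 43 + list_sum([19])
= 17 + 14 + 43 + 19 + list_sum([])
= 17 + 14 + 43 + 19 + 0
= 93


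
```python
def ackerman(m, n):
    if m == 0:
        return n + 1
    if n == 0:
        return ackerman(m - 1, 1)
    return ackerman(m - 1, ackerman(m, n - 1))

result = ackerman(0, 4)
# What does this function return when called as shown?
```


ackerman(0, 4)
m == 0: return 4 + 1 = 5
= 5


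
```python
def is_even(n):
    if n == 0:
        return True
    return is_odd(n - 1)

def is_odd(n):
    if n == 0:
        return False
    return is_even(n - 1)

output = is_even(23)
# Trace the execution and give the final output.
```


is_even(23)
= is_odd(22)
= is_even(21)
= is_odd(20)
= is_even(19)
= is_odd(18)
= is_even(17)
= is_odd(16)
= is_even(15)
= is_odd(14)
= is_even(13)
= is_odd(12)
= is_even(11)
= is_odd(10)
= is_even(9)
= is_odd(8)
= is_even(7)
= is_odd(6)
= is_even(5)
= is_odd(4)
= is_even(3)
= is_odd(2)
= is_even(1)
= is_odd(0)
n == 0: return False
= False


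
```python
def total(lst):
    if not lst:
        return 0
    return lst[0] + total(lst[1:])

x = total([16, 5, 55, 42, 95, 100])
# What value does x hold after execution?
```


total([16, 5, 55, 42, 95, 100])
= 16 + total([5, 55, 42, 95, 100])
= 16 + 5 + total([55, 42, 95, 100])
= 16 + 5 + 55 + total([42, 95, 100])
= 16 + 5 + 55 + 42 + total([95, 100])
= 16 + 5 + 55 + 42 + 95 + total([100])
= 16 + 5 + 55 + 42 + 95 + 100 + total([])
= 16 + 5 + 55 + 42 + 95 + 100 + 0
= 313


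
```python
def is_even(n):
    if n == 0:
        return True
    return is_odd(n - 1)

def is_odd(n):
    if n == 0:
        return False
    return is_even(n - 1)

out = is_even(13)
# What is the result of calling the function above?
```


is_even(13)
= is_odd(12)
= is_even(11)
= is_odd(10)
= is_even(9)
= is_odd(8)
= is_even(7)
= is_odd(6)
= is_even(5)
= is_odd(4)
= is_even(3)
= is_odd(2)
= is_even(1)
= is_odd(0)
n == 0: return False
= False


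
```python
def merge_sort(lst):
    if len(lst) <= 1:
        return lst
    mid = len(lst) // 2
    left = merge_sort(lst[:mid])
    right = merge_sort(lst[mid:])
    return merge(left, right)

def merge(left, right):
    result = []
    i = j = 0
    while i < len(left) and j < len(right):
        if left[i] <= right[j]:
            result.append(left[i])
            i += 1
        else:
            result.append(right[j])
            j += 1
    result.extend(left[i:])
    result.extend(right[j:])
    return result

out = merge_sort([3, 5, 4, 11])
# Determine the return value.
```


merge_sort([3, 5, 4, 11])
Split into [3, 5] and [4, 11]
Left sorted: [3, 5]
Right sorted: [4, 11]
Merge [3, 5] and [4, 11]
= [3, 4, 5, 11]


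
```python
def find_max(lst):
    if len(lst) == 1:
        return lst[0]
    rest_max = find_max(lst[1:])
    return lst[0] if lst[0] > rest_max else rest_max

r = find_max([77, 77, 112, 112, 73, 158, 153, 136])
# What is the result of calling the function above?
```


find_max([77, 77, 112, 112, 73, 158, 153, 136])
= compare 77 with find_max([77, 112, 112, 73, 158, 153, 136])
= compare 77 with find_max([112, 112, 73, 158, 153, 136])
= compare 112 with find_max([112, 73, 158, 153, 136])
= compare 112 with find_max([73, 158, 153, 136])
= compare 73 with find_max([158, 153, 136])
= compare 158 with find_max([153, 136])
= compare 153 with find_max([136])
Base: find_max([136]) = 136
compare 153 with 136: max = 153
compare 158 with 153: max = 158
compare 73 with 158: max = 158
compare 112 with 158: max = 158
compare 112 with 158: max = 158
compare 77 with 158: max = 158
compare 77 with 158: max = 158
= 158


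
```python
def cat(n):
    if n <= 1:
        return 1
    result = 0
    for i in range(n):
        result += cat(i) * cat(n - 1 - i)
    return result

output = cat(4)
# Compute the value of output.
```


cat(4)
= sum of cat(i) * cat(4-1-i) for i in 0..3
First compute sub-values bottom-up:
  cat(0) = 1, cat(1) = 1
  cat(2) = 1*1 + 1*1 = 2
  cat(3) = 1*2 + 1*1 + 2*1 = 5
Now cat(4):
  cat(0)*cat(3) = 1*5 = 5
  cat(1)*cat(2) = 1*2 = 2
  cat(2)*cat(1) = 2*1 = 2
  cat(3)*cat(0) = 5*1 = 5
= 5 + 2 + 2 + 5
= 14


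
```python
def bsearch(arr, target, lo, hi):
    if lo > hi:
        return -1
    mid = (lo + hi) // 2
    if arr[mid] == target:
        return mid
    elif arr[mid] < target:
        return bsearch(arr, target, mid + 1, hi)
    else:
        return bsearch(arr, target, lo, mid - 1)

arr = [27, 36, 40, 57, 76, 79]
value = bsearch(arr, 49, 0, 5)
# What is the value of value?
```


bsearch(arr, 49, 0, 5)
lo=0, hi=5, mid=2, arr[mid]=40
40 < 49, search right half
lo=3, hi=5, mid=4, arr[mid]=76
76 > 49, search left half
lo=3, hi=3, mid=3, arr[mid]=57
57 > 49, search left half
lo > hi, target not found, return -1
= -1
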